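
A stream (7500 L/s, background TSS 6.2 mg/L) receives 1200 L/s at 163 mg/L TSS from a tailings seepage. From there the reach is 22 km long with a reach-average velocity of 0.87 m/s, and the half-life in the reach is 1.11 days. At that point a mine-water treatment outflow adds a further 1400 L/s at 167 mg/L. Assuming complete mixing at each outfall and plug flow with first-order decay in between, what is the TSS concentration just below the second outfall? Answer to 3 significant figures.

Mixed concentration C = ΣQC/ΣQ = (7500·6.200 + 1200·163.0) / 8700 = 242100/8700 = 27.83 mg/L; combined flow 8700 L/s.
Travel time t = 22·1000 / 0.87 = 25290 s = 7.024 h.
Half-life 1.11 d → k = ln 2 / 1.11 = 0.6245 d⁻¹.
First-order decay: C = 27.83·exp(−k·t) = 27.83·0.8330 = 23.18 mg/L.
At the second outfall, C = (8700·23.18 + 1400·167.0) / (8700 + 1400) = 43.11 mg/L.

43.1 mg/L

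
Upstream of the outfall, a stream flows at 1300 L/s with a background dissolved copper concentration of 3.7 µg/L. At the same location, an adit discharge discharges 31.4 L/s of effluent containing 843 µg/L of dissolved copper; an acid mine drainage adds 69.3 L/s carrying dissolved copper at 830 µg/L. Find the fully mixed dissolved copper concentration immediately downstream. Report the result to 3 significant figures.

Flow-weighted average: C = (1300·3.700 + 31.40·843.0 + 69.30·830.0) / 1401 = 88800/1401 = 63.40 µg/L.

63.4 µg/L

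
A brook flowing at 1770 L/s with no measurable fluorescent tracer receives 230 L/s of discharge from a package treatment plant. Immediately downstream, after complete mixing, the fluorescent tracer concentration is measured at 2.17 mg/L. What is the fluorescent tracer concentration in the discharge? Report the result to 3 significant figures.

18.9 mg/L

Mass balance: 1770·0 + 230.0·Cₑ = 2000·2.170
→ Cₑ = (2000·2.170 − 1770·0) / 230.0 = 18.87 mg/L.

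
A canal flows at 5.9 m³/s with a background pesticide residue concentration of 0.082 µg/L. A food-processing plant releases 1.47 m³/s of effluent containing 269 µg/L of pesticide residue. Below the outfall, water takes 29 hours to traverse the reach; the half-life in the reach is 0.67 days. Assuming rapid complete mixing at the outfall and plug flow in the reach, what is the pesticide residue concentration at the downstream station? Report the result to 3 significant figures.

Conservation of mass: C = (5.900·0.08200 + 1.470·269.0) / 7.370 = 395.9/7.370 = 53.72 µg/L.
Half-life 0.67 d → k = ln 2 / 0.67 = 1.035 d⁻¹.
After decay, C = 53.72 × e^(−kt) = 53.72 × 0.2865 = 15.39 µg/L.

15.4 µg/L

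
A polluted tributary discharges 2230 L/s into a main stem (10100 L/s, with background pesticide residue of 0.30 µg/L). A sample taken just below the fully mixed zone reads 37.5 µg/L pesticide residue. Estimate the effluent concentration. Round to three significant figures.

206 µg/L

Mass balance: 10100·0.3000 + 2230·Cₑ = 12330·37.50
→ Cₑ = (12330·37.50 − 10100·0.3000) / 2230 = 206.0 µg/L.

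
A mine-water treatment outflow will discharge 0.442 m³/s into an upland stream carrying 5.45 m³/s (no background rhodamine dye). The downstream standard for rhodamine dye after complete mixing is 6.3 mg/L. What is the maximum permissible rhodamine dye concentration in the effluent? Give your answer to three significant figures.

84.0 mg/L

At the limit, (Qr·Cr + Qe·Cₑ)/(Qr + Qe) = 6.3:
Cₑ = (5.892·6.3 − 5.450·0) / 0.4420 = 83.98 mg/L.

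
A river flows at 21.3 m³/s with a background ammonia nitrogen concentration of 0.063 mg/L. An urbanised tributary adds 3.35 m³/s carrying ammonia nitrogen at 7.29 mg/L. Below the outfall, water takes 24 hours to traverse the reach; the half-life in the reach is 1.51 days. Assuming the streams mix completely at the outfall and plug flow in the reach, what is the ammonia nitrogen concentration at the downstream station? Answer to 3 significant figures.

0.660 mg/L

Mass balance: C = (21.30·0.06300 + 3.350·7.290) / 24.65 = 25.76/24.65 = 1.045 mg/L.
Half-life 1.51 d → k = ln 2 / 1.51 = 0.4590 d⁻¹.
Applying C = C₀e^(−kt): 1.045 × 0.6319 = 0.6604 mg/L.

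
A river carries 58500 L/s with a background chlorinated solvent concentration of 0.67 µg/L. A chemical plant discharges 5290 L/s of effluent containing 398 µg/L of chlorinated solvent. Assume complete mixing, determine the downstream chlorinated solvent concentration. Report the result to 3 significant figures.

Flow-weighted average: C = (58500·0.6700 + 5290·398.0) / 63790 = 2145000/63790 = 33.62 µg/L.

33.6 µg/L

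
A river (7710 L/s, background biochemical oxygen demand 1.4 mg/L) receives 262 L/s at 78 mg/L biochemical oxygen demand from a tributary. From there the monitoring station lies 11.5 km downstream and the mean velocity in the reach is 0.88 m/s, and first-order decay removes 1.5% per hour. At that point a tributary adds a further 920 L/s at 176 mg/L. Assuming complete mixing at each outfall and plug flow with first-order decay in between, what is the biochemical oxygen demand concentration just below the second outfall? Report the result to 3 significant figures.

Flow-weighted average: C = (7710·1.400 + 262.0·78.00) / 7972 = 31230/7972 = 3.917 mg/L; combined flow 7972 L/s.
Travel time t = 11.5·1000 / 0.88 = 13070 s = 3.630 h.
1.5%/h lost → k = −ln(1 − 0.015) = 0.01511 h⁻¹.
Applying C = C₀e^(−kt): 3.917 × 0.9466 = 3.708 mg/L.
At the second outfall, C = (7972·3.708 + 920.0·176.0) / (7972 + 920.0) = 21.53 mg/L.

21.5 mg/L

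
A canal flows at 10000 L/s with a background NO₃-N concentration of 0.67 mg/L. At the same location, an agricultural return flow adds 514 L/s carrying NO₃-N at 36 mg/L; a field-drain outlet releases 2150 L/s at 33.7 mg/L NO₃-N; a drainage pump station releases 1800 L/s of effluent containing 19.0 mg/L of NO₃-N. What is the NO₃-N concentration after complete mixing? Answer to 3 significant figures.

9.12 mg/L

Flow-weighted average: C = (10000·0.6700 + 514.0·36.00 + 2150·33.70 + 1800·19.00) / 14460 = 131900/14460 = 9.116 mg/L.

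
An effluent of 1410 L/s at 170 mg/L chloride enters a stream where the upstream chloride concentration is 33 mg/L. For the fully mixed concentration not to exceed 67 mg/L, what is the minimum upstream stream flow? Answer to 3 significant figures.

Set C_mix = 67: (Q·33.00 + 1410·170.0) / (Q + 1410) = 67
→ Q = 1410·(170.0 − 67)/(67 − 33.00) = 4271 L/s.

4270 L/s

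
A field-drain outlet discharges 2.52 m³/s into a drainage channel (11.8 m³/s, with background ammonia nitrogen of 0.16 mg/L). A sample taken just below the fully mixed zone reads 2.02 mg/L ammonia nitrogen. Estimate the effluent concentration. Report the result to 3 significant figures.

10.7 mg/L

Mass balance: 11.80·0.1600 + 2.520·Cₑ = 14.32·2.020
→ Cₑ = (14.32·2.020 − 11.80·0.1600) / 2.520 = 10.73 mg/L.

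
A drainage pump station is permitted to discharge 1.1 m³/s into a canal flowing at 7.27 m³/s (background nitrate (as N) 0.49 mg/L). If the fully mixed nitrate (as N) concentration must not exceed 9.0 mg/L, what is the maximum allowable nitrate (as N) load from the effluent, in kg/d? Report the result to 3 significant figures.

6200 kg/d

Mass balance at the limit: 7.270·0.4900 + 1.100·Cₑ = 8.370·9.0 → Cₑ = 65.24 mg/L.
Load = 1.100 m³/s × 65.24 g/m³ × 86 400 s/d = 6201 kg/d.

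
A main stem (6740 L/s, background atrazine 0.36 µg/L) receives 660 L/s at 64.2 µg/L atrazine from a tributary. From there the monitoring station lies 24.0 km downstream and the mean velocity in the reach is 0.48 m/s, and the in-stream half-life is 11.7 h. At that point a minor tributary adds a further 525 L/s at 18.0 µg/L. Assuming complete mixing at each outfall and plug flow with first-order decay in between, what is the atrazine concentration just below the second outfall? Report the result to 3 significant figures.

3.68 µg/L

Mixed concentration C = ΣQC/ΣQ = (6740·0.3600 + 660.0·64.20) / 7400 = 44800/7400 = 6.054 µg/L; combined flow 7400 L/s.
Travel time t = 24.0·1000 / 0.48 = 50000 s = 13.89 h.
Half-life 11.7 h → k = ln 2 / 11.7 = 0.05924 h⁻¹ = 1.422 d⁻¹.
Applying C = C₀e^(−kt): 6.054 × 0.4392 = 2.659 µg/L.
At the second outfall, C = (7400·2.659 + 525.0·18.00) / (7400 + 525.0) = 3.675 µg/L.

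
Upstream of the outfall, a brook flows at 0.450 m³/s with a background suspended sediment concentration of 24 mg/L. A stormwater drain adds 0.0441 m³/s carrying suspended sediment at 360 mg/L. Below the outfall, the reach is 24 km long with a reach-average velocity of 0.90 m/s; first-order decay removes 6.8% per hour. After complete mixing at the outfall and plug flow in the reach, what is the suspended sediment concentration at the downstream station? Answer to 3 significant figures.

32.0 mg/L

Mixed concentration C = ΣQC/ΣQ = (0.4500·24.00 + 0.04410·360.0) / 0.4941 = 26.68/0.4941 = 53.99 mg/L.
Travel time t = 24·1000 / 0.90 = 26670 s = 7.407 h.
6.8%/h lost → k = −ln(1 − 0.068) = 0.07042 h⁻¹.
Decay over the reach: 53.99·exp(−kt) = 53.99·0.5935 = 32.04 mg/L.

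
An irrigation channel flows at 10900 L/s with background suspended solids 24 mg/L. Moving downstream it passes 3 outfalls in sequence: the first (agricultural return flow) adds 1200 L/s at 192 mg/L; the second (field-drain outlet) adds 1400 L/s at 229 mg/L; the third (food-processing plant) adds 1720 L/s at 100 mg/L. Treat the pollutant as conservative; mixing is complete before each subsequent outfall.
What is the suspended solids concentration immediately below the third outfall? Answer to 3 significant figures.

Outfall 1: combined Q = 12100 L/s; C = (10900·24.00 + 1200·192.0)/12100 = 40.66 mg/L.
Outfall 2: combined Q = 13500 L/s; C = (12100·40.66 + 1400·229.0)/13500 = 60.19 mg/L.
Outfall 3: combined Q = 15220 L/s; C = (13500·60.19 + 1720·100.0)/15220 = 64.69 mg/L.

64.7 mg/L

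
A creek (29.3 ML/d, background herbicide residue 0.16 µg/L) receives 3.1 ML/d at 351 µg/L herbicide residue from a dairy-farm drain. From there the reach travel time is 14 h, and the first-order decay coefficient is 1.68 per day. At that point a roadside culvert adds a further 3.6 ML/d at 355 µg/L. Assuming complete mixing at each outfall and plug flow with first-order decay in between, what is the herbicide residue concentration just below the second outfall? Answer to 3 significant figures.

46.9 µg/L

Mixed concentration C = ΣQC/ΣQ = (29.30·0.1600 + 3.100·351.0) / 32.40 = 1093/32.40 = 33.73 µg/L; combined flow 32.40 ML/d.
Applying C = C₀e^(−kt): 33.73 × 0.3753 = 12.66 µg/L.
Second outfall: C = (32.40·12.66 + 3.600·355.0)/36.00 = 46.89 µg/L.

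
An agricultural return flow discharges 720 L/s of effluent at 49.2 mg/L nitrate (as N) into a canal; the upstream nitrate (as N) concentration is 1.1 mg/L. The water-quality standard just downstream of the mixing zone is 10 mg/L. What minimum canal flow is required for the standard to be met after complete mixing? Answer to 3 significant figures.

Set C_mix = 10: (Q·1.100 + 720.0·49.20) / (Q + 720.0) = 10
→ Q = 720.0·(49.20 − 10)/(10 − 1.100) = 3171 L/s.

3170 L/s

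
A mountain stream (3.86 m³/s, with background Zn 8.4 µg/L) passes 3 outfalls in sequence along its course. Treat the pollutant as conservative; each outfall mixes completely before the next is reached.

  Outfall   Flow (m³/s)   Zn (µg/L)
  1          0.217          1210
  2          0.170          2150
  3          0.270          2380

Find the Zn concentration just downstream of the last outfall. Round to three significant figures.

288 µg/L

Outfall 1: combined Q = 4.077 m³/s; C = (3.860·8.400 + 0.2170·1210)/4.077 = 72.36 µg/L.
Outfall 2: combined Q = 4.247 m³/s; C = (4.077·72.36 + 0.1700·2150)/4.247 = 155.5 µg/L.
Outfall 3: combined Q = 4.517 m³/s; C = (4.247·155.5 + 0.2700·2380)/4.517 = 288.5 µg/L.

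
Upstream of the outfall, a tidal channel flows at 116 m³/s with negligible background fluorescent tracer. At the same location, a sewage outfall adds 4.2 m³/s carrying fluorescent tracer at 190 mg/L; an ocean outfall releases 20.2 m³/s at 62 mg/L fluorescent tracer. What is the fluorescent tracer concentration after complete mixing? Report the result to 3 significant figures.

After mixing, C = (116.0·0 + 4.200·190.0 + 20.20·62.00) / 140.4 = 2050/140.4 = 14.60 mg/L.

14.6 mg/L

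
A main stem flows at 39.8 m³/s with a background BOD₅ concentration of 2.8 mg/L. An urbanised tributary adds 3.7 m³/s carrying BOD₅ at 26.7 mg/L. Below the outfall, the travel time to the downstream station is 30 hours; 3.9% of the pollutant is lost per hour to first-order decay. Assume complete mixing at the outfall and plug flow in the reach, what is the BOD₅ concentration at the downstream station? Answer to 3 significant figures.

1.47 mg/L

Conservation of mass: C = (39.80·2.800 + 3.700·26.70) / 43.50 = 210.2/43.50 = 4.833 mg/L.
3.9%/h lost → k = −ln(1 − 0.039) = 0.03978 h⁻¹.
Applying C = C₀e^(−kt): 4.833 × 0.3032 = 1.465 mg/L.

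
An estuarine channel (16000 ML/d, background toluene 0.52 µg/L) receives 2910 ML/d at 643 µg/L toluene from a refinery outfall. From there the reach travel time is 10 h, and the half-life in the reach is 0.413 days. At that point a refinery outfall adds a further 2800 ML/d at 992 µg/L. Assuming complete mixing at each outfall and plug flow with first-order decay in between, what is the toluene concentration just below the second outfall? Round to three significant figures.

171 µg/L

After mixing, C = (16000·0.5200 + 2910·643.0) / 18910 = 1879000/18910 = 99.39 µg/L; combined flow 18910 ML/d.
Half-life 0.413 d → k = ln 2 / 0.413 = 1.678 d⁻¹.
First-order decay: C = 99.39·exp(−k·t) = 99.39·0.4969 = 49.39 µg/L.
At the second outfall, C = (18910·49.39 + 2800·992.0) / (18910 + 2800) = 171.0 µg/L.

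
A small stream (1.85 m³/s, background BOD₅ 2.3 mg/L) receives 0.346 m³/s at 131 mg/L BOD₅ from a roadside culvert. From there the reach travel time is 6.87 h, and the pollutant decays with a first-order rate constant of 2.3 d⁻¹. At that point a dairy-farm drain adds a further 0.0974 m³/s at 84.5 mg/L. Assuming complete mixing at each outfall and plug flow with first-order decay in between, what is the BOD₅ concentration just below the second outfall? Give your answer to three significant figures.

Conservation of mass: C = (1.850·2.300 + 0.3460·131.0) / 2.196 = 49.58/2.196 = 22.58 mg/L; combined flow 2.196 m³/s.
After decay, C = 22.58 × e^(−kt) = 22.58 × 0.5177 = 11.69 mg/L.
Second outfall: C = (2.196·11.69 + 0.09740·84.50)/2.293 = 14.78 mg/L.

14.8 mg/L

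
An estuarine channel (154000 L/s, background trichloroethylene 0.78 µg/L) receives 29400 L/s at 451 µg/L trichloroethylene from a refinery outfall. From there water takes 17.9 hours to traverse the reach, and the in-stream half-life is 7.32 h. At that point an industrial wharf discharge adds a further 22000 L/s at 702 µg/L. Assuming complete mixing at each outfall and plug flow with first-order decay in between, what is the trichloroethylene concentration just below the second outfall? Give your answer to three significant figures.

Mixed concentration C = ΣQC/ΣQ = (154000·0.7800 + 29400·451.0) / 183400 = 13380000/183400 = 72.95 µg/L; combined flow 183400 L/s.
Half-life 7.32 h → k = ln 2 / 7.32 = 0.09469 h⁻¹ = 2.273 d⁻¹.
Decay over the reach: 72.95·exp(−kt) = 72.95·0.1836 = 13.39 µg/L.
At the second outfall, C = (183400·13.39 + 22000·702.0) / (183400 + 22000) = 87.15 µg/L.

87.1 µg/L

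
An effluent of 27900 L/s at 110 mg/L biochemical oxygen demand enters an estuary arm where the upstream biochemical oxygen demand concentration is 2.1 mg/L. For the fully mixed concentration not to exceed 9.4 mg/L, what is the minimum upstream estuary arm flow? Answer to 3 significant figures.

384000 L/s

Set C_mix = 9.4: (Q·2.100 + 27900·110.0) / (Q + 27900) = 9.4
→ Q = 27900·(110.0 − 9.4)/(9.4 − 2.100) = 384500 L/s.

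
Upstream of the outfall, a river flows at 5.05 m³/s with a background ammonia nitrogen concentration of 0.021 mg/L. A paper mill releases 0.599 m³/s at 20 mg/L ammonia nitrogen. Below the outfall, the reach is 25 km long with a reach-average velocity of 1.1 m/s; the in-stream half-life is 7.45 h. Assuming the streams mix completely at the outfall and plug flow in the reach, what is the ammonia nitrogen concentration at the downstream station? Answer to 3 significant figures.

Mixed concentration C = ΣQC/ΣQ = (5.050·0.02100 + 0.5990·20.00) / 5.649 = 12.09/5.649 = 2.140 mg/L.
Travel time t = 25·1000 / 1.1 = 22730 s = 6.313 h.
Half-life 7.45 h → k = ln 2 / 7.45 = 0.09304 h⁻¹ = 2.233 d⁻¹.
After decay, C = 2.140 × e^(−kt) = 2.140 × 0.5558 = 1.189 mg/L.

1.19 mg/L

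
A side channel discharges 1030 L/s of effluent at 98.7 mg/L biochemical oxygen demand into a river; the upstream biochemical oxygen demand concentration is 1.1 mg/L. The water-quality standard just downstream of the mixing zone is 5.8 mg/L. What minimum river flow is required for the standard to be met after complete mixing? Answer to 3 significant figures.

Set C_mix = 5.8: (Q·1.100 + 1030·98.70) / (Q + 1030) = 5.8
→ Q = 1030·(98.70 − 5.8)/(5.8 − 1.100) = 20360 L/s.

20400 L/s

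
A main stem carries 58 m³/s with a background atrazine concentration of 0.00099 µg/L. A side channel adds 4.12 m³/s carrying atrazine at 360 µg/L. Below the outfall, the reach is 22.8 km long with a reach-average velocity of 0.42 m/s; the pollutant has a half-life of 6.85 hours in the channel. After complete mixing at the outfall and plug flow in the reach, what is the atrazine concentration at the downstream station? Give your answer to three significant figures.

After mixing, C = (58.00·0.0009900 + 4.120·360.0) / 62.12 = 1483/62.12 = 23.88 µg/L.
Travel time t = 22.8·1000 / 0.42 = 54290 s = 15.08 h.
Half-life 6.85 h → k = ln 2 / 6.85 = 0.1012 h⁻¹ = 2.429 d⁻¹.
Decay over the reach: 23.88·exp(−kt) = 23.88·0.2174 = 5.192 µg/L.

5.19 µg/L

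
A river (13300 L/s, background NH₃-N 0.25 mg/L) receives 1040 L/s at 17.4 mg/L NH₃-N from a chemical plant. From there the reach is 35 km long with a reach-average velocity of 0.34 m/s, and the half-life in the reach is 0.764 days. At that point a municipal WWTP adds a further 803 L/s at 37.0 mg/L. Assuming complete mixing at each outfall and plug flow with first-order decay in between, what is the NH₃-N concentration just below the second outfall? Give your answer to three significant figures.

Conservation of mass: C = (13300·0.2500 + 1040·17.40) / 14340 = 21420/14340 = 1.494 mg/L; combined flow 14340 L/s.
Travel time t = 35·1000 / 0.34 = 102900 s = 28.59 h.
Half-life 0.764 d → k = ln 2 / 0.764 = 0.9073 d⁻¹.
Applying C = C₀e^(−kt): 1.494 × 0.3393 = 0.5068 mg/L.
Second outfall: C = (14340·0.5068 + 803.0·37.00)/15140 = 2.442 mg/L.

2.44 mg/L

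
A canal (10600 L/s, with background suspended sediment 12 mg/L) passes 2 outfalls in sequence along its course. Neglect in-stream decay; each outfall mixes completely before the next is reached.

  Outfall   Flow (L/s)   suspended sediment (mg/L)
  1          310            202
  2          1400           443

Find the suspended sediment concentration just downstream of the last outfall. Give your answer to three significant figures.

Below outfall 1: Q → 10910 L/s, C = (10600·12.00 + 310.0·202.0)/10910 = 17.40 mg/L.
Below outfall 2: Q → 12310 L/s, C = (10910·17.40 + 1400·443.0)/12310 = 65.80 mg/L.

65.8 mg/L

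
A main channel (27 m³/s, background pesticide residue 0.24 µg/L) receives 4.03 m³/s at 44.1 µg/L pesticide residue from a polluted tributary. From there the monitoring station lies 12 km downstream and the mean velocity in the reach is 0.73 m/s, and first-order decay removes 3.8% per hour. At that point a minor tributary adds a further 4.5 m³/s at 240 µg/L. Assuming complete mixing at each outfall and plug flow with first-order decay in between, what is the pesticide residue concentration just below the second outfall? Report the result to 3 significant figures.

34.7 µg/L

After mixing, C = (27.00·0.2400 + 4.030·44.10) / 31.03 = 184.2/31.03 = 5.936 µg/L; combined flow 31.03 m³/s.
Travel time t = 12·1000 / 0.73 = 16440 s = 4.566 h.
3.8%/h lost → k = −ln(1 − 0.038) = 0.03874 h⁻¹.
First-order decay: C = 5.936·exp(−k·t) = 5.936·0.8379 = 4.974 µg/L.
At the second outfall, C = (31.03·4.974 + 4.500·240.0) / (31.03 + 4.500) = 34.74 µg/L.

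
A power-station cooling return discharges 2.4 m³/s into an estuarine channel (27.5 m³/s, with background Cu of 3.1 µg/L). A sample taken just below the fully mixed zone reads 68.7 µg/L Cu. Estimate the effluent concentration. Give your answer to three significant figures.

820 µg/L

Mass balance: 27.50·3.100 + 2.400·Cₑ = 29.90·68.70
→ Cₑ = (29.90·68.70 − 27.50·3.100) / 2.400 = 820.4 µg/L.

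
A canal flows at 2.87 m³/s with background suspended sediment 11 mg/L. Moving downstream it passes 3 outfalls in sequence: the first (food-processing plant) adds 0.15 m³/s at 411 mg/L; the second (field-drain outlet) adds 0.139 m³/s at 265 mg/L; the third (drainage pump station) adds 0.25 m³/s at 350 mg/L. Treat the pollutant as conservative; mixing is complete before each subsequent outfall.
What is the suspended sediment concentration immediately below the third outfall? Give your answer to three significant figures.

Below outfall 1: Q → 3.020 m³/s, C = (2.870·11.00 + 0.1500·411.0)/3.020 = 30.87 mg/L.
Below outfall 2: Q → 3.159 m³/s, C = (3.020·30.87 + 0.1390·265.0)/3.159 = 41.17 mg/L.
Below outfall 3: Q → 3.409 m³/s, C = (3.159·41.17 + 0.2500·350.0)/3.409 = 63.82 mg/L.

63.8 mg/L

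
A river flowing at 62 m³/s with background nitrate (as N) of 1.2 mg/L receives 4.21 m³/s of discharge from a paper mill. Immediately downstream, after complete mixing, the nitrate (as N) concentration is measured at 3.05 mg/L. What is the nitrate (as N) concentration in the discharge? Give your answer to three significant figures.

30.3 mg/L

Mass balance: 62.00·1.200 + 4.210·Cₑ = 66.21·3.050
→ Cₑ = (66.21·3.050 − 62.00·1.200) / 4.210 = 30.29 mg/L.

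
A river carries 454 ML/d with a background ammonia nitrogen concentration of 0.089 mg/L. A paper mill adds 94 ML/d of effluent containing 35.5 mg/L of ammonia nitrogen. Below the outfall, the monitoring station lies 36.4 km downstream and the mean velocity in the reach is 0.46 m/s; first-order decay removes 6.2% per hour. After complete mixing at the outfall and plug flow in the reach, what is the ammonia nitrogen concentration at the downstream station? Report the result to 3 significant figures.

Mass balance: C = (454.0·0.08900 + 94.00·35.50) / 548.0 = 3377/548.0 = 6.163 mg/L.
Travel time t = 36.4·1000 / 0.46 = 79130 s = 21.98 h.
6.2%/h lost → k = −ln(1 − 0.062) = 0.06401 h⁻¹.
Decay over the reach: 6.163·exp(−kt) = 6.163·0.2449 = 1.509 mg/L.

1.51 mg/L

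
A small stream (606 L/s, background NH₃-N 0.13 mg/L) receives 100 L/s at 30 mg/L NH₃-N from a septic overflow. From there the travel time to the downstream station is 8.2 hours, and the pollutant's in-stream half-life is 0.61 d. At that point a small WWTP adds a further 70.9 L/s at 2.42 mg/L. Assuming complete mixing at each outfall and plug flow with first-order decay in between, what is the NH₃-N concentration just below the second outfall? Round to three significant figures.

2.91 mg/L

After mixing, C = (606.0·0.1300 + 100.0·30.00) / 706.0 = 3079/706.0 = 4.361 mg/L; combined flow 706.0 L/s.
Half-life 0.61 d → k = ln 2 / 0.61 = 1.136 d⁻¹.
Decay over the reach: 4.361·exp(−kt) = 4.361·0.6783 = 2.958 mg/L.
At the second outfall, C = (706.0·2.958 + 70.90·2.420) / (706.0 + 70.90) = 2.909 mg/L.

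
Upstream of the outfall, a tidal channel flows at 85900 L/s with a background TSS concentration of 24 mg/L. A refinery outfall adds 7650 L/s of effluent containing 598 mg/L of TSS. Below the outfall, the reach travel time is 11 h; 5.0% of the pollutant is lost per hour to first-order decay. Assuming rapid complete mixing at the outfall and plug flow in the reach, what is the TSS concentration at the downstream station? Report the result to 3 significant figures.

After mixing, C = (85900·24.00 + 7650·598.0) / 93550 = 6636000/93550 = 70.94 mg/L.
5.0%/h lost → k = −ln(1 − 0.05) = 0.05129 h⁻¹.
Decay over the reach: 70.94·exp(−kt) = 70.94·0.5688 = 40.35 mg/L.

40.3 mg/L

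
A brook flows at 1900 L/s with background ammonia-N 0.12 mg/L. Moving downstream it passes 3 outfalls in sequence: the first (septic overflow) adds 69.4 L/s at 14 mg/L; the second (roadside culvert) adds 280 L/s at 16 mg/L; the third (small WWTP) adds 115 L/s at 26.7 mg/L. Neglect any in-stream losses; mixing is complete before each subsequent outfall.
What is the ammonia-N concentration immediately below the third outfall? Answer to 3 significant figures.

Outfall 1: combined Q = 1969 L/s; C = (1900·0.1200 + 69.40·14.00)/1969 = 0.6091 mg/L.
Outfall 2: combined Q = 2249 L/s; C = (1969·0.6091 + 280.0·16.00)/2249 = 2.525 mg/L.
Outfall 3: combined Q = 2364 L/s; C = (2249·2.525 + 115.0·26.70)/2364 = 3.701 mg/L.

3.70 mg/L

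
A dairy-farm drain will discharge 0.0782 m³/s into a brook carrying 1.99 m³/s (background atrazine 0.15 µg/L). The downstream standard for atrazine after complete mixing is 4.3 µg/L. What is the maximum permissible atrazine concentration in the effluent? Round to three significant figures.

110 µg/L

At the limit, (Qr·Cr + Qe·Cₑ)/(Qr + Qe) = 4.3:
Cₑ = (2.068·4.3 − 1.990·0.1500) / 0.07820 = 109.9 µg/L.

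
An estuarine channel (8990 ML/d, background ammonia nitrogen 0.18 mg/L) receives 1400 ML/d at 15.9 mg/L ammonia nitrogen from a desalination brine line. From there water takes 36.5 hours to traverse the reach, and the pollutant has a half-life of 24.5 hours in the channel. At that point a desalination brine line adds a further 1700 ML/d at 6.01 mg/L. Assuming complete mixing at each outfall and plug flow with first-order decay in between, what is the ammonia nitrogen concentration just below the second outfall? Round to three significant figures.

1.55 mg/L

Mass balance: C = (8990·0.1800 + 1400·15.90) / 10390 = 23880/10390 = 2.298 mg/L; combined flow 10390 ML/d.
Half-life 24.5 h → k = ln 2 / 24.5 = 0.02829 h⁻¹ = 0.6790 d⁻¹.
Decay over the reach: 2.298·exp(−kt) = 2.298·0.3561 = 0.8183 mg/L.
Second outfall: C = (10390·0.8183 + 1700·6.010)/12090 = 1.548 mg/L.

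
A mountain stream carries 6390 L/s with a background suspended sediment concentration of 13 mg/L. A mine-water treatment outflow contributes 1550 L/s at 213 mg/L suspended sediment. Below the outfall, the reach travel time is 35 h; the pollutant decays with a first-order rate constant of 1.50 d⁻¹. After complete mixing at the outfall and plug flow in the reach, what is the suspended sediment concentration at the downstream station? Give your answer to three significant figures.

5.84 mg/L

After mixing, C = (6390·13.00 + 1550·213.0) / 7940 = 413200/7940 = 52.04 mg/L.
First-order decay: C = 52.04·exp(−k·t) = 52.04·0.1122 = 5.839 mg/L.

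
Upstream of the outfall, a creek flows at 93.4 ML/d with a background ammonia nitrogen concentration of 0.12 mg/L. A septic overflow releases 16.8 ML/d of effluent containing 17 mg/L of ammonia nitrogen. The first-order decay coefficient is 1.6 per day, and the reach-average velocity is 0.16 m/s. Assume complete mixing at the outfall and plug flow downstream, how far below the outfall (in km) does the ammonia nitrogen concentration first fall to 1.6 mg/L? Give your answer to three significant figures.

Mixed concentration C = ΣQC/ΣQ = (93.40·0.1200 + 16.80·17.00) / 110.2 = 296.8/110.2 = 2.693 mg/L.
Set 2.693·exp(−k·t) = 1.6 → t = ln(2.693/1.6)/k = 28120 s = 7.812 h.
Distance = v·t = 0.16·28120 = 4500 m = 4.500 km.

4.50 km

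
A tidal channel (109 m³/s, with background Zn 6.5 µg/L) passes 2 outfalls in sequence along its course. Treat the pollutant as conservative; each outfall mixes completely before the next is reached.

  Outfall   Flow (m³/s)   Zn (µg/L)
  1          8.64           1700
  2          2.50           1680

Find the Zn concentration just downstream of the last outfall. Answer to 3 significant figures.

After outfall 1: Q = 109.0 + 8.640 = 117.6 m³/s; C = (109.0·6.500 + 8.640·1700)/117.6 = 130.9 µg/L.
After outfall 2: Q = 117.6 + 2.500 = 120.1 m³/s; C = (117.6·130.9 + 2.500·1680)/120.1 = 163.1 µg/L.

163 µg/L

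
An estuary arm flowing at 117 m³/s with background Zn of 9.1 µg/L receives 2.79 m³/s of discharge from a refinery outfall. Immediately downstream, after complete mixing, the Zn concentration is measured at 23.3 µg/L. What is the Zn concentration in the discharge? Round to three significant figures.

Mass balance: 117.0·9.100 + 2.790·Cₑ = 119.8·23.30
→ Cₑ = (119.8·23.30 − 117.0·9.100) / 2.790 = 618.8 µg/L.

619 µg/L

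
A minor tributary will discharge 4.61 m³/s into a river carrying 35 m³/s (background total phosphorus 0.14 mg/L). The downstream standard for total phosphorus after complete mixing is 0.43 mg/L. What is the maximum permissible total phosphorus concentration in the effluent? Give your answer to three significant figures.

2.63 mg/L

At the limit, (Qr·Cr + Qe·Cₑ)/(Qr + Qe) = 0.43:
Cₑ = (39.61·0.43 − 35.00·0.1400) / 4.610 = 2.632 mg/L.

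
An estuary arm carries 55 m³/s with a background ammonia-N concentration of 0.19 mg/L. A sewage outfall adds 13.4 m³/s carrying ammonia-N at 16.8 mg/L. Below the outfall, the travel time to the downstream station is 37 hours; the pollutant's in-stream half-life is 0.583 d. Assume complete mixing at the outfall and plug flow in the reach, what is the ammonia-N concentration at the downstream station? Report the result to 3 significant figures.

Conservation of mass: C = (55.00·0.1900 + 13.40·16.80) / 68.40 = 235.6/68.40 = 3.444 mg/L.
Half-life 0.583 d → k = ln 2 / 0.583 = 1.189 d⁻¹.
After decay, C = 3.444 × e^(−kt) = 3.444 × 0.1599 = 0.5508 mg/L.

0.551 mg/L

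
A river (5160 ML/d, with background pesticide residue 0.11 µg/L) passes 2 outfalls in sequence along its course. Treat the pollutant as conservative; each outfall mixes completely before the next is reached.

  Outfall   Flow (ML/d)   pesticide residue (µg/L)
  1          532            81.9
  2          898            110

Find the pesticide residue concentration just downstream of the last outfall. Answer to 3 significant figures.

Outfall 1: combined Q = 5692 ML/d; C = (5160·0.1100 + 532.0·81.90)/5692 = 7.754 µg/L.
Outfall 2: combined Q = 6590 ML/d; C = (5692·7.754 + 898.0·110.0)/6590 = 21.69 µg/L.

21.7 µg/L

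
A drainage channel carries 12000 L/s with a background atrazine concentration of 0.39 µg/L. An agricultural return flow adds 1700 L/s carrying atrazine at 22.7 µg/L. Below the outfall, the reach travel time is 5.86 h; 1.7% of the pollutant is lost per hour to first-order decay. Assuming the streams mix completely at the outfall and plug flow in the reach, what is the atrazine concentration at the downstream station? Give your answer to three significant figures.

Flow-weighted average: C = (12000·0.3900 + 1700·22.70) / 13700 = 43270/13700 = 3.158 µg/L.
1.7%/h lost → k = −ln(1 − 0.017) = 0.01715 h⁻¹.
Decay over the reach: 3.158·exp(−kt) = 3.158·0.9044 = 2.856 µg/L.

2.86 µg/L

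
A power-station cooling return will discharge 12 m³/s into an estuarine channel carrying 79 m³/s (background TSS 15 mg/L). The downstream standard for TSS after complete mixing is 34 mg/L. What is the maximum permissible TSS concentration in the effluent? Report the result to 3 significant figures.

At the limit, (Qr·Cr + Qe·Cₑ)/(Qr + Qe) = 34:
Cₑ = (91.00·34 − 79.00·15.00) / 12.00 = 159.1 mg/L.

159 mg/L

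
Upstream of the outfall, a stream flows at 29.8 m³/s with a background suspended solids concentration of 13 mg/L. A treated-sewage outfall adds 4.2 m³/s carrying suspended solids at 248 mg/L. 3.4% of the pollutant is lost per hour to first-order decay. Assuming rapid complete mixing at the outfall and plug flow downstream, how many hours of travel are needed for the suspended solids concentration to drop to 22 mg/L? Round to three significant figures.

After mixing, C = (29.80·13.00 + 4.200·248.0) / 34.00 = 1429/34.00 = 42.03 mg/L.
3.4%/h lost → k = −ln(1 − 0.034) = 0.03459 h⁻¹.
42.03·exp(−k·t) = 22 → t = ln(42.03/22)/k = 67370 s = 18.71 h.

18.7 h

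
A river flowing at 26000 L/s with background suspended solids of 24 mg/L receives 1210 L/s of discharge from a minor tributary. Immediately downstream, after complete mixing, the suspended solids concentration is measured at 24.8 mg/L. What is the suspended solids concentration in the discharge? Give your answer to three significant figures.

42.0 mg/L

Mass balance: 26000·24.00 + 1210·Cₑ = 27210·24.80
→ Cₑ = (27210·24.80 − 26000·24.00) / 1210 = 41.99 mg/L.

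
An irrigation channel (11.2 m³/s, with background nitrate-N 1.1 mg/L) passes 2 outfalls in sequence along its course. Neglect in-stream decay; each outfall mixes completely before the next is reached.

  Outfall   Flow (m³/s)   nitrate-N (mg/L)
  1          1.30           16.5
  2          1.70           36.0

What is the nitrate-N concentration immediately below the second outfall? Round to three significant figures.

6.69 mg/L

Outfall 1: combined Q = 12.50 m³/s; C = (11.20·1.100 + 1.300·16.50)/12.50 = 2.702 mg/L.
Outfall 2: combined Q = 14.20 m³/s; C = (12.50·2.702 + 1.700·36.00)/14.20 = 6.688 mg/L.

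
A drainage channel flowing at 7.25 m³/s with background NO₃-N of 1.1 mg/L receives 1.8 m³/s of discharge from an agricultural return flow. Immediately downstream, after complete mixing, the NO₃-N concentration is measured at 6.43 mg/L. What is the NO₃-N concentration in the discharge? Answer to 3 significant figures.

27.9 mg/L

Mass balance: 7.250·1.100 + 1.800·Cₑ = 9.050·6.430
→ Cₑ = (9.050·6.430 − 7.250·1.100) / 1.800 = 27.90 mg/L.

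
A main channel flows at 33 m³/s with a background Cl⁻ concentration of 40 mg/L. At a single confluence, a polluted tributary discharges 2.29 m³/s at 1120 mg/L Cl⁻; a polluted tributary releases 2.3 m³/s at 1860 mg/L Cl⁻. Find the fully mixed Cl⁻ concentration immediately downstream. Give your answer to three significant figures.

217 mg/L

Mass balance: C = (33.00·40.00 + 2.290·1120 + 2.300·1860) / 37.59 = 8163/37.59 = 217.2 mg/L.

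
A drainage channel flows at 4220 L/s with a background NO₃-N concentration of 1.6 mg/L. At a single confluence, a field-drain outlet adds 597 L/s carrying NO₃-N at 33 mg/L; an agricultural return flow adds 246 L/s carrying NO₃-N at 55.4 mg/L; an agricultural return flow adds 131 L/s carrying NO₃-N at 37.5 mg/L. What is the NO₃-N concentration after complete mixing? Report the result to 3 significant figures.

8.66 mg/L

After mixing, C = (4220·1.600 + 597.0·33.00 + 246.0·55.40 + 131.0·37.50) / 5194 = 44990/5194 = 8.663 mg/L.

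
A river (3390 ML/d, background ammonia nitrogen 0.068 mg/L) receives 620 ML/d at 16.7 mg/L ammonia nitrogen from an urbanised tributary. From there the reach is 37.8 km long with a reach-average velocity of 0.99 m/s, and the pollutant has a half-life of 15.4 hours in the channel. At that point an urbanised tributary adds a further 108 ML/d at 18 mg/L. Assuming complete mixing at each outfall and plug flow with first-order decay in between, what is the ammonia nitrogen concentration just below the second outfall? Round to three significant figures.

Conservation of mass: C = (3390·0.06800 + 620.0·16.70) / 4010 = 10580/4010 = 2.640 mg/L; combined flow 4010 ML/d.
Travel time t = 37.8·1000 / 0.99 = 38180 s = 10.61 h.
Half-life 15.4 h → k = ln 2 / 15.4 = 0.04501 h⁻¹ = 1.080 d⁻¹.
Applying C = C₀e^(−kt): 2.640 × 0.6204 = 1.638 mg/L.
Second outfall: C = (4010·1.638 + 108.0·18.00)/4118 = 2.067 mg/L.

2.07 mg/L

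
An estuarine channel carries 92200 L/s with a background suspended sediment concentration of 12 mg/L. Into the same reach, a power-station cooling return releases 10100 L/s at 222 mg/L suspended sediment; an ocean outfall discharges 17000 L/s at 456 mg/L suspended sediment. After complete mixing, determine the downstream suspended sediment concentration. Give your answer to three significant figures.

93.0 mg/L

Conservation of mass: C = (92200·12.00 + 10100·222.0 + 17000·456.0) / 119300 = 11100000/119300 = 93.05 mg/L.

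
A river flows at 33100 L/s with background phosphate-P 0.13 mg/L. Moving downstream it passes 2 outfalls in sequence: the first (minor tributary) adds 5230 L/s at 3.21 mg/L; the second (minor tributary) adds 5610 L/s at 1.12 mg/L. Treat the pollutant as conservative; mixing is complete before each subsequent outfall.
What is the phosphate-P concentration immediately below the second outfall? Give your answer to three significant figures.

Below outfall 1: Q → 38330 L/s, C = (33100·0.1300 + 5230·3.210)/38330 = 0.5503 mg/L.
Below outfall 2: Q → 43940 L/s, C = (38330·0.5503 + 5610·1.120)/43940 = 0.6230 mg/L.

0.623 mg/L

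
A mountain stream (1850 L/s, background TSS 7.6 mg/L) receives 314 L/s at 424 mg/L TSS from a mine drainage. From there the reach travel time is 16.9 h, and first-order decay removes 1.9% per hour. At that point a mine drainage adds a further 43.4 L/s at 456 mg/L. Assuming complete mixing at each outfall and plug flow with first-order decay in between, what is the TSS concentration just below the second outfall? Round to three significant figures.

57.2 mg/L

Conservation of mass: C = (1850·7.600 + 314.0·424.0) / 2164 = 147200/2164 = 68.02 mg/L; combined flow 2164 L/s.
1.9%/h lost → k = −ln(1 − 0.019) = 0.01918 h⁻¹.
After decay, C = 68.02 × e^(−kt) = 68.02 × 0.7231 = 49.19 mg/L.
Second outfall: C = (2164·49.19 + 43.40·456.0)/2207 = 57.18 mg/L.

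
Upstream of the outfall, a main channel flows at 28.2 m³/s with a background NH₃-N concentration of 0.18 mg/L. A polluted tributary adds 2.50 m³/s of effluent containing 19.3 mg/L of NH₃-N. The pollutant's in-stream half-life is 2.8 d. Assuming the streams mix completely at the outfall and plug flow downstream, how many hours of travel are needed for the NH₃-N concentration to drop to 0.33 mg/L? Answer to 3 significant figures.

161 h

Mass balance: C = (28.20·0.1800 + 2.500·19.30) / 30.70 = 53.33/30.70 = 1.737 mg/L.
Half-life 2.8 d → k = ln 2 / 2.8 = 0.2476 d⁻¹.
1.737·exp(−k·t) = 0.33 → t = ln(1.737/0.33)/k = 579700 s = 161.0 h.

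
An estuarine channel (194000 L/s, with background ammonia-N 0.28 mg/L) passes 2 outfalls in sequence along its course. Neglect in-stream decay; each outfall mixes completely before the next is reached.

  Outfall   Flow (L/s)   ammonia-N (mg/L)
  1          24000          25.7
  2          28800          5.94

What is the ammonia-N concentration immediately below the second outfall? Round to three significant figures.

3.41 mg/L

Outfall 1: combined Q = 218000 L/s; C = (194000·0.2800 + 24000·25.70)/218000 = 3.079 mg/L.
Outfall 2: combined Q = 246800 L/s; C = (218000·3.079 + 28800·5.940)/246800 = 3.412 mg/L.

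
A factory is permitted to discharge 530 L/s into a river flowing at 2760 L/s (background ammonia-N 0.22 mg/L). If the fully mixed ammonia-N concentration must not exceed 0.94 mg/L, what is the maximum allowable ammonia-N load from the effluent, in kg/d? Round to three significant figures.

Mass balance at the limit: 2760·0.2200 + 530.0·Cₑ = 3290·0.94 → Cₑ = 4.689 mg/L.
530.0 L/s = 0.5300 m³/s. Load = 0.5300 m³/s × 4.689 g/m³ × 86 400 s/d = 214.7 kg/d.

215 kg/d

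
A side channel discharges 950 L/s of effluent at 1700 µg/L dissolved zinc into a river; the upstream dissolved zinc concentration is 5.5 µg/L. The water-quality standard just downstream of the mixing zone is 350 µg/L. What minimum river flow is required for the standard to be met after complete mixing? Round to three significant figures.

Set C_mix = 350: (Q·5.500 + 950.0·1700) / (Q + 950.0) = 350
→ Q = 950.0·(1700 − 350)/(350 − 5.500) = 3723 L/s.

3720 L/s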